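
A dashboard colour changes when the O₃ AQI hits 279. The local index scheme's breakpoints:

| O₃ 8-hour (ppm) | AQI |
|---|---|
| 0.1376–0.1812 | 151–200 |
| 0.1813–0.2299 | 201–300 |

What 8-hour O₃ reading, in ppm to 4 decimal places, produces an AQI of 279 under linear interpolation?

0.2196

AQI 279 lies in the 201–300 band, which corresponds to 0.1813–0.2299 ppm.
C = 0.1813 + (279−201)×(0.2299−0.1813)/(300−201) = 0.1813 + 78×0.0486/99 ≈ 0.219591 ppm → 0.2196 ppm to 4 dp.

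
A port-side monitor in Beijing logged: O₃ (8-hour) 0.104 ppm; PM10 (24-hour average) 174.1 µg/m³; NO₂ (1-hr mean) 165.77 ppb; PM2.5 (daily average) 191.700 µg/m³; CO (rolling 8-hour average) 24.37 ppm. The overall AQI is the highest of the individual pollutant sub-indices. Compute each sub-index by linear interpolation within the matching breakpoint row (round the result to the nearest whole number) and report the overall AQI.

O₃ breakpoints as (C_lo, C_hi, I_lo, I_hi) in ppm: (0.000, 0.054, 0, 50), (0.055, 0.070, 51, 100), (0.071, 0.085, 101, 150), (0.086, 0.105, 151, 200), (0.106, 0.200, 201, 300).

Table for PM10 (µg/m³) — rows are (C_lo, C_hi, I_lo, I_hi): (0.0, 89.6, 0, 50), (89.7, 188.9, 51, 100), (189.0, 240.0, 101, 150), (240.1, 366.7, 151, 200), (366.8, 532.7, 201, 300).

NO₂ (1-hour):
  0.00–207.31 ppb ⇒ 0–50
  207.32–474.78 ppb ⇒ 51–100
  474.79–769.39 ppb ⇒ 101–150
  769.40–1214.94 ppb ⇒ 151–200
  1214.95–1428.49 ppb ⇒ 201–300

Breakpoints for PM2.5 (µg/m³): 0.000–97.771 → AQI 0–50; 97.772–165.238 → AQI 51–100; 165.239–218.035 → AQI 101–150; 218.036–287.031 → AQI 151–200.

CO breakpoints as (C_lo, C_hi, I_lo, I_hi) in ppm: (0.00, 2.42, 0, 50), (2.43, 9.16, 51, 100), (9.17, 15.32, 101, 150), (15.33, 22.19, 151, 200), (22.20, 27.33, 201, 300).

243

O₃: 0.104 lies in 0.086–0.105, so I_lo=151, I_hi=200, C_lo=0.086, C_hi=0.105.
(200−151)/(0.105−0.086) × (0.104−0.086) + 151 = 49/0.019 × 0.018 + 151 ≈ 197.42 → 197.
PM10: 174.1 ∈ [89.7, 188.9] ↔ index [51, 100].
51 + (174.1−89.7)·(100−51)/(188.9−89.7) = 51 + 84.4·49/99.2 ≈ 92.69, so AQI = 93.
NO₂ 165.77: bracket 0.00–207.31 → index 0–50; slope 50/207.31, offset 165.77.
AQI = 0 + 50/207.31·165.77 ≈ 39.98 ⇒ 40.
PM2.5: 191.700 ∈ [165.239, 218.035] ↔ index [101, 150].
101 + (191.700−165.239)·(150−101)/(218.035−165.239) = 101 + 26.461·49/52.796 ≈ 125.56, so AQI = 126.
CO 24.37: bracket 22.20–27.33 → index 201–300; slope 99/5.13, offset 2.17.
AQI = 201 + 99/5.13·2.17 ≈ 242.88 ⇒ 243.
Sub-indices: O₃→197, PM10→93, NO₂→40, PM2.5→126, CO→243. Overall AQI = max = 243; dominant pollutant is CO.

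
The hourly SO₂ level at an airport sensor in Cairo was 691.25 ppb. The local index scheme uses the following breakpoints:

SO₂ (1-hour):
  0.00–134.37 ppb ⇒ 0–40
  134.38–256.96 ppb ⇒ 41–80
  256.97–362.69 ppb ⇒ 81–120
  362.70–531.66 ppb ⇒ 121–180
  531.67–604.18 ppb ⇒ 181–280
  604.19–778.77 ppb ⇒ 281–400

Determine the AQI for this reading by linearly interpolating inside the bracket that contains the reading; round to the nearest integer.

340

SO₂: 691.25 lies in 604.19–778.77, so I_lo=281, I_hi=400, C_lo=604.19, C_hi=778.77.
(400−281)/(778.77−604.19) × (691.25−604.19) + 281 = 119/174.58 × 87.06 + 281 ≈ 340.34 → 340.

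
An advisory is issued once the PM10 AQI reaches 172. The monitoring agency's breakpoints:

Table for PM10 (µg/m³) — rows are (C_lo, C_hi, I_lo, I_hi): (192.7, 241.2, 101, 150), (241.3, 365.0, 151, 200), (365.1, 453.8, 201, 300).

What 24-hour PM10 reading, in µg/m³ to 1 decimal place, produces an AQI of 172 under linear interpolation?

AQI 172 lies in the 151–200 band, which corresponds to 241.3–365.0 µg/m³.
C = 241.3 + (172−151)×(365.0−241.3)/(200−151) = 241.3 + 21×123.7/49 ≈ 294.314 µg/m³ → 294.3 µg/m³ to 1 dp.

294.3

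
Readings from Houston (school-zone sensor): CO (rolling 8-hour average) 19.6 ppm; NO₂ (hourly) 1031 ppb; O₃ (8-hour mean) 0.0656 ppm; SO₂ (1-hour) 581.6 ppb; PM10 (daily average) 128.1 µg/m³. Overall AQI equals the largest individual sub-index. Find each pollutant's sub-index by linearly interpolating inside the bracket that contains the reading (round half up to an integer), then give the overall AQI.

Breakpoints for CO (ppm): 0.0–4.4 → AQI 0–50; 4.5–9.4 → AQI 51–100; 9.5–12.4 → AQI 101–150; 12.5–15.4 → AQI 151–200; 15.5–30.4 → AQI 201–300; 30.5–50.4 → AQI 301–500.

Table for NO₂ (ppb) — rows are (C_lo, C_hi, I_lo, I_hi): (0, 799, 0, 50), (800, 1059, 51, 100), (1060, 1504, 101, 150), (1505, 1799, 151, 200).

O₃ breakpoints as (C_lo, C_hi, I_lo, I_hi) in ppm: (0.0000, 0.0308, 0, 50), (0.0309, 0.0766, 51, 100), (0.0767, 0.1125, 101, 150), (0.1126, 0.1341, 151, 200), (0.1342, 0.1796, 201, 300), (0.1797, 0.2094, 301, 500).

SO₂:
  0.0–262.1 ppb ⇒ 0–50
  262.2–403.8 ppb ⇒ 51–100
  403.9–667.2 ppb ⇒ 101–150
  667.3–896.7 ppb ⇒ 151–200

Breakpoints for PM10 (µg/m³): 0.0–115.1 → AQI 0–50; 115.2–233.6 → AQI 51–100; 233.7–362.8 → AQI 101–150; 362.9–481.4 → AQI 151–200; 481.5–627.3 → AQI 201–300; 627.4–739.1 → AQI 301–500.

228

CO 19.6: bracket 15.5–30.4 → index 201–300; slope 99/14.9, offset 4.1.
AQI = 201 + 99/14.9·4.1 ≈ 228.24 ⇒ 228.
NO₂ 1031: bracket 800–1059 → index 51–100; slope 49/259, offset 231.
AQI = 51 + 49/259·231 ≈ 94.70 ⇒ 95.
O₃ 0.0656: bracket 0.0309–0.0766 → index 51–100; slope 49/0.0457, offset 0.0347.
AQI = 51 + 49/0.0457·0.0347 ≈ 88.21 ⇒ 88.
SO₂ 581.6: bracket 403.9–667.2 → index 101–150; slope 49/263.3, offset 177.7.
AQI = 101 + 49/263.3·177.7 ≈ 134.07 ⇒ 134.
PM10 128.1: bracket 115.2–233.6 → index 51–100; slope 49/118.4, offset 12.9.
AQI = 51 + 49/118.4·12.9 ≈ 56.34 ⇒ 56.
Sub-indices: CO→228, NO₂→95, O₃→88, SO₂→134, PM10→56. Overall AQI = max = 228; dominant pollutant is CO.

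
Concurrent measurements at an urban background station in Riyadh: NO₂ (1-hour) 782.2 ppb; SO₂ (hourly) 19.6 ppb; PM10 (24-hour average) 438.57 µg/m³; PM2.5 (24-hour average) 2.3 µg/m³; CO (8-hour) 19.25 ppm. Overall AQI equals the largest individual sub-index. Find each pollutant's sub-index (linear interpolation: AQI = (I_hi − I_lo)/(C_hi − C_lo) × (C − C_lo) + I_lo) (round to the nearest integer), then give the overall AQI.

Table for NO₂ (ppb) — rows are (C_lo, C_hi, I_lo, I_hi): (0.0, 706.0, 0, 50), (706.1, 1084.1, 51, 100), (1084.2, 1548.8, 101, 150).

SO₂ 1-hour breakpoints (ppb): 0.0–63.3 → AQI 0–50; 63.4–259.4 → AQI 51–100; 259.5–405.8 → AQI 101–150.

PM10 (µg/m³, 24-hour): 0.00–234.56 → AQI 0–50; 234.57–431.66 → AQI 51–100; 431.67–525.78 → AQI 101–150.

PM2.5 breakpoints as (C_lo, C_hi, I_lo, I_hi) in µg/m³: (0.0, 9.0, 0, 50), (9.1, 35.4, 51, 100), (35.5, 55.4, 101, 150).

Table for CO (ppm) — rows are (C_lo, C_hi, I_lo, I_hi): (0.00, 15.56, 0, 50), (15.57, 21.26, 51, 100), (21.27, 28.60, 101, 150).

105

NO₂: row 706.1–1084.1 (AQI 51–100). (100−51)·(782.2−706.1)/(1084.1−706.1) + 51 = 49·76.1/378.0 + 51 ≈ 60.86 → 61.
SO₂ 19.6: bracket 0.0–63.3 → index 0–50; slope 50/63.3, offset 19.6.
AQI = 0 + 50/63.3·19.6 ≈ 15.48 ⇒ 15.
PM10: 438.57 lies in 431.67–525.78, so I_lo=101, I_hi=150, C_lo=431.67, C_hi=525.78.
(150−101)/(525.78−431.67) × (438.57−431.67) + 101 = 49/94.11 × 6.90 + 101 ≈ 104.59 → 105.
PM2.5: 2.3 ∈ [0.0, 9.0] ↔ index [0, 50].
0 + (2.3−0.0)·(50−0)/(9.0−0.0) = 0 + 2.3·50/9.0 ≈ 12.78, so AQI = 13.
CO 19.25: bracket 15.57–21.26 → index 51–100; slope 49/5.69, offset 3.68.
AQI = 51 + 49/5.69·3.68 ≈ 82.69 ⇒ 83.
Sub-indices: NO₂→61, SO₂→15, PM10→105, PM2.5→13, CO→83. Overall AQI = max = 105; dominant pollutant is PM10.
AQI 105: Unhealthy for Sensitive Groups.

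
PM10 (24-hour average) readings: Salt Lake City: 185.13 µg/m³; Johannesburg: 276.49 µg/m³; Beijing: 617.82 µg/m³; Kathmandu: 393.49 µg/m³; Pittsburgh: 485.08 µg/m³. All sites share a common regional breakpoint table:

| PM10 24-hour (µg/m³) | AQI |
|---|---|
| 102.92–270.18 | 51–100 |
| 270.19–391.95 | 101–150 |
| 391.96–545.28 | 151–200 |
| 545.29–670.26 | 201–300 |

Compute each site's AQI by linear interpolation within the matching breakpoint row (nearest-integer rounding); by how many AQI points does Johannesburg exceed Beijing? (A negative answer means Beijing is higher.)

-154

Salt Lake City 185.13: bracket 102.92–270.18 → index 51–100; slope 49/167.26, offset 82.21.
AQI = 51 + 49/167.26·82.21 ≈ 75.08 ⇒ 75.
Johannesburg: row 270.19–391.95 (AQI 101–150). (150−101)·(276.49−270.19)/(391.95−270.19) + 101 = 49·6.30/121.76 + 101 ≈ 103.54 → 104.
Beijing 617.82: bracket 545.29–670.26 → index 201–300; slope 99/124.97, offset 72.53.
AQI = 201 + 99/124.97·72.53 ≈ 258.46 ⇒ 258.
Kathmandu: 393.49 lies in 391.96–545.28, so I_lo=151, I_hi=200, C_lo=391.96, C_hi=545.28.
(200−151)/(545.28−391.96) × (393.49−391.96) + 151 = 49/153.32 × 1.53 + 151 ≈ 151.49 → 151.
Pittsburgh: 485.08 ∈ [391.96, 545.28] ↔ index [151, 200].
151 + (485.08−391.96)·(200−151)/(545.28−391.96) = 151 + 93.12·49/153.32 ≈ 180.76, so AQI = 181.
AQIs: Salt Lake City=75, Johannesburg=104, Beijing=258, Kathmandu=151, Pittsburgh=181. Johannesburg (104) − Beijing (258) = -154.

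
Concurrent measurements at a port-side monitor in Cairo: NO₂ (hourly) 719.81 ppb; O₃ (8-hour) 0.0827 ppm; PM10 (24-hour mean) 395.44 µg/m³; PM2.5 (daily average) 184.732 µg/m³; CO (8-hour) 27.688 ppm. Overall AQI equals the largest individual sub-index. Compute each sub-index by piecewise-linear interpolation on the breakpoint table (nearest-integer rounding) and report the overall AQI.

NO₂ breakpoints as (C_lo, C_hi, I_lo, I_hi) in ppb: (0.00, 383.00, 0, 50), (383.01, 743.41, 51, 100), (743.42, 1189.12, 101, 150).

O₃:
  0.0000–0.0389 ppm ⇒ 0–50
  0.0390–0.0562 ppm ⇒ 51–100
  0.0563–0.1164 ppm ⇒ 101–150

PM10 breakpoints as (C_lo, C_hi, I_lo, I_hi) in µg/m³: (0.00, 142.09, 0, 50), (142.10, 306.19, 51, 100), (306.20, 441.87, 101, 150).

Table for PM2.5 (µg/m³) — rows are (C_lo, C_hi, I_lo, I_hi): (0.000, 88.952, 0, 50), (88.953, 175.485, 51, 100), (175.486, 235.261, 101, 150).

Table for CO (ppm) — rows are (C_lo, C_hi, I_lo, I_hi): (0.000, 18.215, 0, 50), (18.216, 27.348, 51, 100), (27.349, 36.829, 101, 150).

NO₂: 719.81 ∈ [383.01, 743.41] ↔ index [51, 100].
51 + (719.81−383.01)·(100−51)/(743.41−383.01) = 51 + 336.80·49/360.40 ≈ 96.79, so AQI = 97.
O₃ 0.0827: bracket 0.0563–0.1164 → index 101–150; slope 49/0.0601, offset 0.0264.
AQI = 101 + 49/0.0601·0.0264 ≈ 122.52 ⇒ 123.
PM10 395.44: bracket 306.20–441.87 → index 101–150; slope 49/135.67, offset 89.24.
AQI = 101 + 49/135.67·89.24 ≈ 133.23 ⇒ 133.
PM2.5 184.732: bracket 175.486–235.261 → index 101–150; slope 49/59.775, offset 9.246.
AQI = 101 + 49/59.775·9.246 ≈ 108.58 ⇒ 109.
CO: 27.688 lies in 27.349–36.829, so I_lo=101, I_hi=150, C_lo=27.349, C_hi=36.829.
(150−101)/(36.829−27.349) × (27.688−27.349) + 101 = 49/9.480 × 0.339 + 101 ≈ 102.75 → 103.
Sub-indices: NO₂→97, O₃→123, PM10→133, PM2.5→109, CO→103. Overall AQI = max = 133; dominant pollutant is PM10.
AQI 133: Unhealthy for Sensitive Groups.

133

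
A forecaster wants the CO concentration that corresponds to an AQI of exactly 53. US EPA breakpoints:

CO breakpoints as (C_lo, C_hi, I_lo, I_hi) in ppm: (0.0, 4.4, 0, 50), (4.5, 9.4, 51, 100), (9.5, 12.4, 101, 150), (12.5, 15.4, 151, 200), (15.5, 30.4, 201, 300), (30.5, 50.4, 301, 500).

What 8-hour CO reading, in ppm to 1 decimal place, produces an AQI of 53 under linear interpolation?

4.7

AQI 53 lies in the 51–100 band, which corresponds to 4.5–9.4 ppm.
C = 4.5 + (53−51)×(9.4−4.5)/(100−51) = 4.5 + 2×4.9/49 ≈ 4.700 ppm → 4.7 ppm to 1 dp.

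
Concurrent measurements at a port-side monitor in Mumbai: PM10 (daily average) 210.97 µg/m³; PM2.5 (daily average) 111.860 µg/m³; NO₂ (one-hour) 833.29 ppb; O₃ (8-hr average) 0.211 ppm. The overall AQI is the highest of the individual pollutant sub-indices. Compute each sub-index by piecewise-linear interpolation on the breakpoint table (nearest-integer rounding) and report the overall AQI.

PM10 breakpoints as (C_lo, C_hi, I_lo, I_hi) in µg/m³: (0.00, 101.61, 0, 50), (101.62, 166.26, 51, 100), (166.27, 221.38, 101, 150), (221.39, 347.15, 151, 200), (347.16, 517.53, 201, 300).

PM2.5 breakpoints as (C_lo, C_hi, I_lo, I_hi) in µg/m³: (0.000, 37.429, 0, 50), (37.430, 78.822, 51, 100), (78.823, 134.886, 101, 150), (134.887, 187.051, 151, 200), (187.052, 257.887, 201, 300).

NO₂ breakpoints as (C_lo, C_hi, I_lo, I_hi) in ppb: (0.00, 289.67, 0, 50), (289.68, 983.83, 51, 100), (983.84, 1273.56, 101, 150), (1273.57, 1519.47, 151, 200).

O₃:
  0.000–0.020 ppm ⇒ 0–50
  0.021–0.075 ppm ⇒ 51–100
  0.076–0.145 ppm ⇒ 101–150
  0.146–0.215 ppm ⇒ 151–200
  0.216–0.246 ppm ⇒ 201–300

PM10: row 166.27–221.38 (AQI 101–150). (150−101)·(210.97−166.27)/(221.38−166.27) + 101 = 49·44.70/55.11 + 101 ≈ 140.74 → 141.
PM2.5 111.860: bracket 78.823–134.886 → index 101–150; slope 49/56.063, offset 33.037.
AQI = 101 + 49/56.063·33.037 ≈ 129.87 ⇒ 130.
NO₂ 833.29: bracket 289.68–983.83 → index 51–100; slope 49/694.15, offset 543.61.
AQI = 51 + 49/694.15·543.61 ≈ 89.37 ⇒ 89.
O₃: 0.211 ∈ [0.146, 0.215] ↔ index [151, 200].
151 + (0.211−0.146)·(200−151)/(0.215−0.146) = 151 + 0.065·49/0.069 ≈ 197.16, so AQI = 197.
Sub-indices: PM10→141, PM2.5→130, NO₂→89, O₃→197. Overall AQI = max = 197; dominant pollutant is O₃.
AQI 197: Unhealthy.

197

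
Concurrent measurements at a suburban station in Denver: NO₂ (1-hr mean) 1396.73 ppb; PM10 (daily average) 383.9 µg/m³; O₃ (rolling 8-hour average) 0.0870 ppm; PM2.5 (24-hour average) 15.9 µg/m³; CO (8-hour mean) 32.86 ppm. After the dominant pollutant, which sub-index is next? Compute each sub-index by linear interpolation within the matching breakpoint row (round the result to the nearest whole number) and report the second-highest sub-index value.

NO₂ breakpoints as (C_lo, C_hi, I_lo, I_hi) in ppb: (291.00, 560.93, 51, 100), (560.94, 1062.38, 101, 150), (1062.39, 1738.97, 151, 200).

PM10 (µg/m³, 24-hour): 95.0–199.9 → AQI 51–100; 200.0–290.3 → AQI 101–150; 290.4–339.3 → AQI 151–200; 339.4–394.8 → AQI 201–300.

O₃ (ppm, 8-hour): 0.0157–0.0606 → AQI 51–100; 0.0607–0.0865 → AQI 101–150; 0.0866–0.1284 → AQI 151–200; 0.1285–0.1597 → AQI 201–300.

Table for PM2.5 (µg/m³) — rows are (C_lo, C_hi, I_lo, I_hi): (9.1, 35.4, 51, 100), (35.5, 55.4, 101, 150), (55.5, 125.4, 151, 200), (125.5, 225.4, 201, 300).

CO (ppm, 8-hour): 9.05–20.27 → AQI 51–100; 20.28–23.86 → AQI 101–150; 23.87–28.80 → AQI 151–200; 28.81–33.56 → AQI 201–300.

281

NO₂ 1396.73: bracket 1062.39–1738.97 → index 151–200; slope 49/676.58, offset 334.34.
AQI = 151 + 49/676.58·334.34 ≈ 175.21 ⇒ 175.
PM10: 383.9 lies in 339.4–394.8, so I_lo=201, I_hi=300, C_lo=339.4, C_hi=394.8.
(300−201)/(394.8−339.4) × (383.9−339.4) + 201 = 99/55.4 × 44.5 + 201 ≈ 280.52 → 281.
O₃: row 0.0866–0.1284 (AQI 151–200). (200−151)·(0.0870−0.0866)/(0.1284−0.0866) + 151 = 49·0.0004/0.0418 + 151 ≈ 151.47 → 151.
PM2.5: 15.9 ∈ [9.1, 35.4] ↔ index [51, 100].
51 + (15.9−9.1)·(100−51)/(35.4−9.1) = 51 + 6.8·49/26.3 ≈ 63.67, so AQI = 64.
CO: 32.86 ∈ [28.81, 33.56] ↔ index [201, 300].
201 + (32.86−28.81)·(300−201)/(33.56−28.81) = 201 + 4.05·99/4.75 ≈ 285.41, so AQI = 285.
Sub-indices: NO₂→175, PM10→281, O₃→151, PM2.5→64, CO→285. Ranked high→low: 285, 281, 175, 151, 64. Second-highest sub-index = 281.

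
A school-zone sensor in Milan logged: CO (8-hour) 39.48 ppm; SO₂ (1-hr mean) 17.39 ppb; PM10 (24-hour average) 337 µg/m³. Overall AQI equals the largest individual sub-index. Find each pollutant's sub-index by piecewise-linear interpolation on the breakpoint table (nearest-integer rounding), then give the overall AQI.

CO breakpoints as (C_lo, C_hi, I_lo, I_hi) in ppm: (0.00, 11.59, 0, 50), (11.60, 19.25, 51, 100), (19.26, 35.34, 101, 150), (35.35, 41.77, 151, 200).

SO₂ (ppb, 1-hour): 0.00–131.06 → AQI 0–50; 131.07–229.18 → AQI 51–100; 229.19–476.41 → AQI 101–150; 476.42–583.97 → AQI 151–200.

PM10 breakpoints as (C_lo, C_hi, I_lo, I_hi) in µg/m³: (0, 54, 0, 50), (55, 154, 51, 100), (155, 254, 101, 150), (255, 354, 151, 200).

192

CO: 39.48 ∈ [35.35, 41.77] ↔ index [151, 200].
151 + (39.48−35.35)·(200−151)/(41.77−35.35) = 151 + 4.13·49/6.42 ≈ 182.52, so AQI = 183.
SO₂: 17.39 lies in 0.00–131.06, so I_lo=0, I_hi=50, C_lo=0.00, C_hi=131.06.
(50−0)/(131.06−0.00) × (17.39−0.00) + 0 = 50/131.06 × 17.39 + 0 ≈ 6.63 → 7.
PM10: row 255–354 (AQI 151–200). (200−151)·(337−255)/(354−255) + 151 = 49·82/99 + 151 ≈ 191.59 → 192.
Sub-indices: CO→183, SO₂→7, PM10→192. Overall AQI = max = 192; dominant pollutant is PM10.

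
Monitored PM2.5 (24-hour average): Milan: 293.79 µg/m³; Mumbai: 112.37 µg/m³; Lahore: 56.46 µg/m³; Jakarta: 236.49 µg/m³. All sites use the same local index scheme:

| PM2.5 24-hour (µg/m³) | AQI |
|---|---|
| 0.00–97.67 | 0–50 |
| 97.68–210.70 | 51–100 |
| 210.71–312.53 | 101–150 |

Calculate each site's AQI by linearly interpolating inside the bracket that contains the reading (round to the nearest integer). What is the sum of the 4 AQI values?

Milan: 293.79 ∈ [210.71, 312.53] ↔ index [101, 150].
101 + (293.79−210.71)·(150−101)/(312.53−210.71) = 101 + 83.08·49/101.82 ≈ 140.98, so AQI = 141.
Mumbai: row 97.68–210.70 (AQI 51–100). (100−51)·(112.37−97.68)/(210.70−97.68) + 51 = 49·14.69/113.02 + 51 ≈ 57.37 → 57.
Lahore: 56.46 ∈ [0.00, 97.67] ↔ index [0, 50].
0 + (56.46−0.00)·(50−0)/(97.67−0.00) = 0 + 56.46·50/97.67 ≈ 28.90, so AQI = 29.
Jakarta: 236.49 lies in 210.71–312.53, so I_lo=101, I_hi=150, C_lo=210.71, C_hi=312.53.
(150−101)/(312.53−210.71) × (236.49−210.71) + 101 = 49/101.82 × 25.78 + 101 ≈ 113.41 → 113.
AQIs: Milan=141, Mumbai=57, Lahore=29, Jakarta=113. Sum = 141 + 57 + 29 + 113 = 340.

340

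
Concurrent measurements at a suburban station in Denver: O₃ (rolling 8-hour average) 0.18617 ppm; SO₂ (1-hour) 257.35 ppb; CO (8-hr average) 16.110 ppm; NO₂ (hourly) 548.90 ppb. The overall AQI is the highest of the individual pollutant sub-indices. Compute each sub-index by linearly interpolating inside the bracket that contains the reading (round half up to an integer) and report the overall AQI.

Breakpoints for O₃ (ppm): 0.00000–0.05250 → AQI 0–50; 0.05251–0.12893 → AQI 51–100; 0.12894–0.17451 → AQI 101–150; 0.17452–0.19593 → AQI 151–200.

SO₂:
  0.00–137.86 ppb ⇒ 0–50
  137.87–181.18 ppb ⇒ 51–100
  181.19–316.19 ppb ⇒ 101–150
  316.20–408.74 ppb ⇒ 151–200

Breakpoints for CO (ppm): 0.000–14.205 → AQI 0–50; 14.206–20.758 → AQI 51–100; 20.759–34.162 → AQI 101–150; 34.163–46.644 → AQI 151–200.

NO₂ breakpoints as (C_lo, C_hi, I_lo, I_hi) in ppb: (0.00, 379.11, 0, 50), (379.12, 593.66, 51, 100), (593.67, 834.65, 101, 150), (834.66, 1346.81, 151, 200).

O₃: 0.18617 ∈ [0.17452, 0.19593] ↔ index [151, 200].
151 + (0.18617−0.17452)·(200−151)/(0.19593−0.17452) = 151 + 0.01165·49/0.02141 ≈ 177.66, so AQI = 178.
SO₂: row 181.19–316.19 (AQI 101–150). (150−101)·(257.35−181.19)/(316.19−181.19) + 101 = 49·76.16/135.00 + 101 ≈ 128.64 → 129.
CO: 16.110 ∈ [14.206, 20.758] ↔ index [51, 100].
51 + (16.110−14.206)·(100−51)/(20.758−14.206) = 51 + 1.904·49/6.552 ≈ 65.24, so AQI = 65.
NO₂: 548.90 ∈ [379.12, 593.66] ↔ index [51, 100].
51 + (548.90−379.12)·(100−51)/(593.66−379.12) = 51 + 169.78·49/214.54 ≈ 89.78, so AQI = 90.
Sub-indices: O₃→178, SO₂→129, CO→65, NO₂→90. Overall AQI = max = 178; dominant pollutant is O₃.

178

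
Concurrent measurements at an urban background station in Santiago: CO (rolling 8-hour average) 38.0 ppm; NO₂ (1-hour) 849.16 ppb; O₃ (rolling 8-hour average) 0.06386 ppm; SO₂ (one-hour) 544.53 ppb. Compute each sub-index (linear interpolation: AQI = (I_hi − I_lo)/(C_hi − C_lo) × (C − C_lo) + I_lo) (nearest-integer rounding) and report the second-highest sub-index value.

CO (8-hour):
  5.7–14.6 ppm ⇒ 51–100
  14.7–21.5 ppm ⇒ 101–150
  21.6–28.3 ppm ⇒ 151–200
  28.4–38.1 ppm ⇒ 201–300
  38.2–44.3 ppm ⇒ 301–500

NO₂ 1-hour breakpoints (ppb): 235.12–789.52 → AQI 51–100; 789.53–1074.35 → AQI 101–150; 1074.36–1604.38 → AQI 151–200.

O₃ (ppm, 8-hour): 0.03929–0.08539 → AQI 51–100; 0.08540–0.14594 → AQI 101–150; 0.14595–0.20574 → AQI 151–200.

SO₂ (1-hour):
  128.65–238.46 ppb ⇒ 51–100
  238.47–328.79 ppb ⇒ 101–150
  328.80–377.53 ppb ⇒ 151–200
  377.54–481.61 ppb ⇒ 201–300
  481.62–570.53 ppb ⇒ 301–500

299

CO: 38.0 ∈ [28.4, 38.1] ↔ index [201, 300].
201 + (38.0−28.4)·(300−201)/(38.1−28.4) = 201 + 9.6·99/9.7 ≈ 298.98, so AQI = 299.
NO₂: 849.16 lies in 789.53–1074.35, so I_lo=101, I_hi=150, C_lo=789.53, C_hi=1074.35.
(150−101)/(1074.35−789.53) × (849.16−789.53) + 101 = 49/284.82 × 59.63 + 101 ≈ 111.26 → 111.
O₃ 0.06386: bracket 0.03929–0.08539 → index 51–100; slope 49/0.04610, offset 0.02457.
AQI = 51 + 49/0.04610·0.02457 ≈ 77.12 ⇒ 77.
SO₂: 544.53 ∈ [481.62, 570.53] ↔ index [301, 500].
301 + (544.53−481.62)·(500−301)/(570.53−481.62) = 301 + 62.91·199/88.91 ≈ 441.81, so AQI = 442.
Sub-indices: CO→299, NO₂→111, O₃→77, SO₂→442. Ranked high→low: 442, 299, 111, 77. Second-highest sub-index = 299.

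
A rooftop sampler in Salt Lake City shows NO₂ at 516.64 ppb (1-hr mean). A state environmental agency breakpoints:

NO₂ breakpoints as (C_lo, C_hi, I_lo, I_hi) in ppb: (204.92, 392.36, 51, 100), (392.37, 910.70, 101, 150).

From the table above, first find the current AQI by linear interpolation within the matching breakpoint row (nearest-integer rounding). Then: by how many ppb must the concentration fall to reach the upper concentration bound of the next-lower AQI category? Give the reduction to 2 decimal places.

NO₂ 516.64: bracket 392.37–910.70 → index 101–150; slope 49/518.33, offset 124.27.
AQI = 101 + 49/518.33·124.27 ≈ 112.75 ⇒ 113.
Current AQI 113 is in the Unhealthy for Sensitive Groups range (101–150). The next-lower category tops out at AQI 100, whose upper concentration bound is 392.36 ppb.
Reduction needed = 516.64 − 392.36 = 124.28 ppb.

124.28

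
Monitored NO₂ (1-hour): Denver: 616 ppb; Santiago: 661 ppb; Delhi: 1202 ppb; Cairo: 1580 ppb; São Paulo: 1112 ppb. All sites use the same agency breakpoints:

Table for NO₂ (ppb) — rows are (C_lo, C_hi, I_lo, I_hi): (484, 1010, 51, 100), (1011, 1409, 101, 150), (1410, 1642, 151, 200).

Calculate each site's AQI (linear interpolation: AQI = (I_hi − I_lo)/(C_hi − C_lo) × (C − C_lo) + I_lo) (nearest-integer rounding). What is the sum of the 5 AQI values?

Denver: row 484–1010 (AQI 51–100). (100−51)·(616−484)/(1010−484) + 51 = 49·132/526 + 51 ≈ 63.30 → 63.
Santiago: row 484–1010 (AQI 51–100). (100−51)·(661−484)/(1010−484) + 51 = 49·177/526 + 51 ≈ 67.49 → 67.
Delhi: 1202 ∈ [1011, 1409] ↔ index [101, 150].
101 + (1202−1011)·(150−101)/(1409−1011) = 101 + 191·49/398 ≈ 124.52, so AQI = 125.
Cairo: row 1410–1642 (AQI 151–200). (200−151)·(1580−1410)/(1642−1410) + 151 = 49·170/232 + 151 ≈ 186.91 → 187.
São Paulo 1112: bracket 1011–1409 → index 101–150; slope 49/398, offset 101.
AQI = 101 + 49/398·101 ≈ 113.43 ⇒ 113.
AQIs: Denver=63, Santiago=67, Delhi=125, Cairo=187, São Paulo=113. Sum = 63 + 67 + 125 + 187 + 113 = 555.

555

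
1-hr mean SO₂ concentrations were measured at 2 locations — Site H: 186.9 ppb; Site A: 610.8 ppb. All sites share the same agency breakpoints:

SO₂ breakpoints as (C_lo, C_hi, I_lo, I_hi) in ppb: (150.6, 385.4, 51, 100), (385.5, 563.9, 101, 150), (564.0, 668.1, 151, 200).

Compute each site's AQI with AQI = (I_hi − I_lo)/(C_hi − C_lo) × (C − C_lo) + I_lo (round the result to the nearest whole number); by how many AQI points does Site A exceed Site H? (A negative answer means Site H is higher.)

Site H: 186.9 lies in 150.6–385.4, so I_lo=51, I_hi=100, C_lo=150.6, C_hi=385.4.
(100−51)/(385.4−150.6) × (186.9−150.6) + 51 = 49/234.8 × 36.3 + 51 ≈ 58.58 → 59.
Site A: 610.8 ∈ [564.0, 668.1] ↔ index [151, 200].
151 + (610.8−564.0)·(200−151)/(668.1−564.0) = 151 + 46.8·49/104.1 ≈ 173.03, so AQI = 173.
AQIs: Site H=59, Site A=173. Site A (173) − Site H (59) = 114.

114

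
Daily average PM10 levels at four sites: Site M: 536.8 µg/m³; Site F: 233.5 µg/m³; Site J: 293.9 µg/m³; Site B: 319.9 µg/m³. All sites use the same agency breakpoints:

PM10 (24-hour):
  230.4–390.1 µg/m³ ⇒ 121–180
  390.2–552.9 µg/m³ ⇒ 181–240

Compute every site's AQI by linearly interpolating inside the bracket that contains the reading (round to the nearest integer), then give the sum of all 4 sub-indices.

654

Site M: 536.8 ∈ [390.2, 552.9] ↔ index [181, 240].
181 + (536.8−390.2)·(240−181)/(552.9−390.2) = 181 + 146.6·59/162.7 ≈ 234.16, so AQI = 234.
Site F 233.5: bracket 230.4–390.1 → index 121–180; slope 59/159.7, offset 3.1.
AQI = 121 + 59/159.7·3.1 ≈ 122.15 ⇒ 122.
Site J 293.9: bracket 230.4–390.1 → index 121–180; slope 59/159.7, offset 63.5.
AQI = 121 + 59/159.7·63.5 ≈ 144.46 ⇒ 144.
Site B: 319.9 ∈ [230.4, 390.1] ↔ index [121, 180].
121 + (319.9−230.4)·(180−121)/(390.1−230.4) = 121 + 89.5·59/159.7 ≈ 154.07, so AQI = 154.
AQIs: Site M=234, Site F=122, Site J=144, Site B=154. Sum = 234 + 122 + 144 + 154 = 654.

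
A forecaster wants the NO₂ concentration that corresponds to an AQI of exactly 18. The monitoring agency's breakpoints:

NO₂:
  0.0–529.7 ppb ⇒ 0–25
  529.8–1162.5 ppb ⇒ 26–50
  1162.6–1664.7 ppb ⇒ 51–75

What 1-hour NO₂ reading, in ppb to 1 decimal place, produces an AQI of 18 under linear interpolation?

AQI 18 lies in the 0–25 band, which corresponds to 0.0–529.7 ppb.
C = 0.0 + (18−0)×(529.7−0.0)/(25−0) = 0.0 + 18×529.7/25 ≈ 381.384 ppb → 381.4 ppb to 1 dp.

381.4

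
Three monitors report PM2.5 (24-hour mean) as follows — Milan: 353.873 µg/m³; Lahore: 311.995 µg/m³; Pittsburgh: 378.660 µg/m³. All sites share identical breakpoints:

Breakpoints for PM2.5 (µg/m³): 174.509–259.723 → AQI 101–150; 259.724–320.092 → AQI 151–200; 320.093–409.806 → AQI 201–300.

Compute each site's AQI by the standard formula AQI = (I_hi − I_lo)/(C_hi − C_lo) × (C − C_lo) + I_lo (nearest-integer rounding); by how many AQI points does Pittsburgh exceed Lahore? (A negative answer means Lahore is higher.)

Milan: 353.873 ∈ [320.093, 409.806] ↔ index [201, 300].
201 + (353.873−320.093)·(300−201)/(409.806−320.093) = 201 + 33.780·99/89.713 ≈ 238.28, so AQI = 238.
Lahore: 311.995 ∈ [259.724, 320.092] ↔ index [151, 200].
151 + (311.995−259.724)·(200−151)/(320.092−259.724) = 151 + 52.271·49/60.368 ≈ 193.43, so AQI = 193.
Pittsburgh: 378.660 lies in 320.093–409.806, so I_lo=201, I_hi=300, C_lo=320.093, C_hi=409.806.
(300−201)/(409.806−320.093) × (378.660−320.093) + 201 = 99/89.713 × 58.567 + 201 ≈ 265.63 → 266.
AQIs: Milan=238, Lahore=193, Pittsburgh=266. Pittsburgh (266) − Lahore (193) = 73.

73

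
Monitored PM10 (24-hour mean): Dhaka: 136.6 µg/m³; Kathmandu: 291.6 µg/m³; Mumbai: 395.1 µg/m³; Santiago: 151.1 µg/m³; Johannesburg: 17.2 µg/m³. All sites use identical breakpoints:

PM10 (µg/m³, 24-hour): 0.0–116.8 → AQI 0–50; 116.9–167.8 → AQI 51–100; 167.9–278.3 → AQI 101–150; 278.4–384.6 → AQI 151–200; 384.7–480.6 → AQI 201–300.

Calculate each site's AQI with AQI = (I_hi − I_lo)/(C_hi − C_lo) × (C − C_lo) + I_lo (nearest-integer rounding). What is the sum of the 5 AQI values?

530

Dhaka: row 116.9–167.8 (AQI 51–100). (100−51)·(136.6−116.9)/(167.8−116.9) + 51 = 49·19.7/50.9 + 51 ≈ 69.96 → 70.
Kathmandu: 291.6 ∈ [278.4, 384.6] ↔ index [151, 200].
151 + (291.6−278.4)·(200−151)/(384.6−278.4) = 151 + 13.2·49/106.2 ≈ 157.09, so AQI = 157.
Mumbai: 395.1 ∈ [384.7, 480.6] ↔ index [201, 300].
201 + (395.1−384.7)·(300−201)/(480.6−384.7) = 201 + 10.4·99/95.9 ≈ 211.74, so AQI = 212.
Santiago: 151.1 lies in 116.9–167.8, so I_lo=51, I_hi=100, C_lo=116.9, C_hi=167.8.
(100−51)/(167.8−116.9) × (151.1−116.9) + 51 = 49/50.9 × 34.2 + 51 ≈ 83.92 → 84.
Johannesburg: row 0.0–116.8 (AQI 0–50). (50−0)·(17.2−0.0)/(116.8−0.0) + 0 = 50·17.2/116.8 + 0 ≈ 7.36 → 7.
AQIs: Dhaka=70, Kathmandu=157, Mumbai=212, Santiago=84, Johannesburg=7. Sum = 70 + 157 + 212 + 84 + 7 = 530.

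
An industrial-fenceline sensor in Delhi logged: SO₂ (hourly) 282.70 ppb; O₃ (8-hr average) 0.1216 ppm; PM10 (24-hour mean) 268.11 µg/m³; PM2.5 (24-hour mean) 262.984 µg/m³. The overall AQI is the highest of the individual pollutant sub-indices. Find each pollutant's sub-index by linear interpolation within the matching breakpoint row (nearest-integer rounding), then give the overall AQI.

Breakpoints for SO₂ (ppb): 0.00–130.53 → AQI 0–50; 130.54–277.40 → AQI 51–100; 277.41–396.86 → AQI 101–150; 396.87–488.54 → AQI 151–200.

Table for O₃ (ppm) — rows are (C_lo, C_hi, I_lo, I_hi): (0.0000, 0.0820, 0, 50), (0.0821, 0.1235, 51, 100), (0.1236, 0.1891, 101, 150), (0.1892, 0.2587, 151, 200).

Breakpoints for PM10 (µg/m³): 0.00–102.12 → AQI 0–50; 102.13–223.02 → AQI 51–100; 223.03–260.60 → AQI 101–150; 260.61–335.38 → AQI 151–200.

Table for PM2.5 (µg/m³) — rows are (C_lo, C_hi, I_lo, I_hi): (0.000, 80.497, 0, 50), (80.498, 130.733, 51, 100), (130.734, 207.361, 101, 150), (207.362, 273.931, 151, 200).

192

SO₂ 282.70: bracket 277.41–396.86 → index 101–150; slope 49/119.45, offset 5.29.
AQI = 101 + 49/119.45·5.29 ≈ 103.17 ⇒ 103.
O₃ 0.1216: bracket 0.0821–0.1235 → index 51–100; slope 49/0.0414, offset 0.0395.
AQI = 51 + 49/0.0414·0.0395 ≈ 97.75 ⇒ 98.
PM10: 268.11 ∈ [260.61, 335.38] ↔ index [151, 200].
151 + (268.11−260.61)·(200−151)/(335.38−260.61) = 151 + 7.50·49/74.77 ≈ 155.92, so AQI = 156.
PM2.5: row 207.362–273.931 (AQI 151–200). (200−151)·(262.984−207.362)/(273.931−207.362) + 151 = 49·55.622/66.569 + 151 ≈ 191.94 → 192.
Sub-indices: SO₂→103, O₃→98, PM10→156, PM2.5→192. Overall AQI = max = 192; dominant pollutant is PM2.5.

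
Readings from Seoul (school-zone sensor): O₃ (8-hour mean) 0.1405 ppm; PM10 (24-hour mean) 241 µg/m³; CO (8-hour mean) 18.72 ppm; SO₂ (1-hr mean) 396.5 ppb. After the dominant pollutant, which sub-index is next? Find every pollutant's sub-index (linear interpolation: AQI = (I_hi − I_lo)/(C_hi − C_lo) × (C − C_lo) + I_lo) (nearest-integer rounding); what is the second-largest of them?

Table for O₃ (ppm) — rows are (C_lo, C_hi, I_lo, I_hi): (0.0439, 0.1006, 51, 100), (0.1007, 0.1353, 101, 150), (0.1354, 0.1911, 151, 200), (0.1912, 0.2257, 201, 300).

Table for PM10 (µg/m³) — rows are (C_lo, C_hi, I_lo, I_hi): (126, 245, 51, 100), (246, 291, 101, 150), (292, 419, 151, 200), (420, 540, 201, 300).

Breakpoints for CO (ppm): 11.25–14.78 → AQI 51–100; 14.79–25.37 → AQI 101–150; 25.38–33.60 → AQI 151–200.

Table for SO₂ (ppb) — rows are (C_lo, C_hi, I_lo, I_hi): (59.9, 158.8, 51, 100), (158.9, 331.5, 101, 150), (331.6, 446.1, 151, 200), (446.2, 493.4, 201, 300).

155

O₃: 0.1405 lies in 0.1354–0.1911, so I_lo=151, I_hi=200, C_lo=0.1354, C_hi=0.1911.
(200−151)/(0.1911−0.1354) × (0.1405−0.1354) + 151 = 49/0.0557 × 0.0051 + 151 ≈ 155.49 → 155.
PM10: 241 lies in 126–245, so I_lo=51, I_hi=100, C_lo=126, C_hi=245.
(100−51)/(245−126) × (241−126) + 51 = 49/119 × 115 + 51 ≈ 98.35 → 98.
CO 18.72: bracket 14.79–25.37 → index 101–150; slope 49/10.58, offset 3.93.
AQI = 101 + 49/10.58·3.93 ≈ 119.20 ⇒ 119.
SO₂: 396.5 ∈ [331.6, 446.1] ↔ index [151, 200].
151 + (396.5−331.6)·(200−151)/(446.1−331.6) = 151 + 64.9·49/114.5 ≈ 178.77, so AQI = 179.
Sub-indices: O₃→155, PM10→98, CO→119, SO₂→179. Ranked high→low: 179, 155, 119, 98. Second-highest sub-index = 155.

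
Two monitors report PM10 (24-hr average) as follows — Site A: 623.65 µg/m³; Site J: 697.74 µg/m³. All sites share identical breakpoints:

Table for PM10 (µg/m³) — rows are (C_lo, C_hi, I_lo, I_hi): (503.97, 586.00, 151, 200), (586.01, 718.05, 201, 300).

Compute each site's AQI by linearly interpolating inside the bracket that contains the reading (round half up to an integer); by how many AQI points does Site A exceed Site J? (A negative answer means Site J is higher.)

Site A 623.65: bracket 586.01–718.05 → index 201–300; slope 99/132.04, offset 37.64.
AQI = 201 + 99/132.04·37.64 ≈ 229.22 ⇒ 229.
Site J: row 586.01–718.05 (AQI 201–300). (300−201)·(697.74−586.01)/(718.05−586.01) + 201 = 99·111.73/132.04 + 201 ≈ 284.77 → 285.
AQIs: Site A=229, Site J=285. Site A (229) − Site J (285) = -56.

-56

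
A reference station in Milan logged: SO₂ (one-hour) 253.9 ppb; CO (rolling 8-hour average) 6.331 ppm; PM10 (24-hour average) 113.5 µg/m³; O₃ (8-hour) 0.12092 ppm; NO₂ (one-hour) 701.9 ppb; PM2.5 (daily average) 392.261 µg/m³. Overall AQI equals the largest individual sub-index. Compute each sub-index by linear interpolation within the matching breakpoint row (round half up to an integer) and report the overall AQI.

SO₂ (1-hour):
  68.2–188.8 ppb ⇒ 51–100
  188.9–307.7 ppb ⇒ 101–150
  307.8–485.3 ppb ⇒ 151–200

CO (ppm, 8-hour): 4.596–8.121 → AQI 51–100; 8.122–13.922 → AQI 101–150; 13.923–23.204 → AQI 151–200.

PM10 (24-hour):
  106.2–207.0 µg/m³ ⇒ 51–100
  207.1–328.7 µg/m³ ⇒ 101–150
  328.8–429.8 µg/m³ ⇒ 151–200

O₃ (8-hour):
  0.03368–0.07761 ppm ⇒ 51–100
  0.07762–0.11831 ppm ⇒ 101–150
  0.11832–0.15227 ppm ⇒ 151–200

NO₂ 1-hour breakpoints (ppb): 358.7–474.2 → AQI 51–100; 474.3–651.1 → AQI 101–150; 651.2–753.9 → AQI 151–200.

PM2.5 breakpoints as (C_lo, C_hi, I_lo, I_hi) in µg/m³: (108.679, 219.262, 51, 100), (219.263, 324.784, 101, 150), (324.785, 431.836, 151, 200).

182

SO₂: 253.9 ∈ [188.9, 307.7] ↔ index [101, 150].
101 + (253.9−188.9)·(150−101)/(307.7−188.9) = 101 + 65.0·49/118.8 ≈ 127.81, so AQI = 128.
CO: row 4.596–8.121 (AQI 51–100). (100−51)·(6.331−4.596)/(8.121−4.596) + 51 = 49·1.735/3.525 + 51 ≈ 75.12 → 75.
PM10: row 106.2–207.0 (AQI 51–100). (100−51)·(113.5−106.2)/(207.0−106.2) + 51 = 49·7.3/100.8 + 51 ≈ 54.55 → 55.
O₃: row 0.11832–0.15227 (AQI 151–200). (200−151)·(0.12092−0.11832)/(0.15227−0.11832) + 151 = 49·0.00260/0.03395 + 151 ≈ 154.75 → 155.
NO₂ 701.9: bracket 651.2–753.9 → index 151–200; slope 49/102.7, offset 50.7.
AQI = 151 + 49/102.7·50.7 ≈ 175.19 ⇒ 175.
PM2.5: 392.261 ∈ [324.785, 431.836] ↔ index [151, 200].
151 + (392.261−324.785)·(200−151)/(431.836−324.785) = 151 + 67.476·49/107.051 ≈ 181.89, so AQI = 182.
Sub-indices: SO₂→128, CO→75, PM10→55, O₃→155, NO₂→175, PM2.5→182. Overall AQI = max = 182; dominant pollutant is PM2.5.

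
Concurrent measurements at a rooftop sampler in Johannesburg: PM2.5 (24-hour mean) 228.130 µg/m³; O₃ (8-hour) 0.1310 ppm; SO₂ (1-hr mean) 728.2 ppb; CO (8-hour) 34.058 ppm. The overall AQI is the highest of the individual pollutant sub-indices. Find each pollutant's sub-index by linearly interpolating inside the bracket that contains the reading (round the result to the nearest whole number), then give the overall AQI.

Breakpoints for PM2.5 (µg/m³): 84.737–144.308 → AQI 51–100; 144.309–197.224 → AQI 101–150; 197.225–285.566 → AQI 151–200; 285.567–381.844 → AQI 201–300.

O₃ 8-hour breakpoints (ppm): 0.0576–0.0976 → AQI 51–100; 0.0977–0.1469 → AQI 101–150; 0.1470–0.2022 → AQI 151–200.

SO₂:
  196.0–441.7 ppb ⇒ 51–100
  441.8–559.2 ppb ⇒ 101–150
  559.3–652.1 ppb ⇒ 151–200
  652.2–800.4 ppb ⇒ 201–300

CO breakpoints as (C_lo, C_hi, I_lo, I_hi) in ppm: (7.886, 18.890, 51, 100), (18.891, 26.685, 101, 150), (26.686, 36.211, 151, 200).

252

PM2.5 228.130: bracket 197.225–285.566 → index 151–200; slope 49/88.341, offset 30.905.
AQI = 151 + 49/88.341·30.905 ≈ 168.14 ⇒ 168.
O₃: 0.1310 ∈ [0.0977, 0.1469] ↔ index [101, 150].
101 + (0.1310−0.0977)·(150−101)/(0.1469−0.0977) = 101 + 0.0333·49/0.0492 ≈ 134.16, so AQI = 134.
SO₂ 728.2: bracket 652.2–800.4 → index 201–300; slope 99/148.2, offset 76.0.
AQI = 201 + 99/148.2·76.0 ≈ 251.77 ⇒ 252.
CO: 34.058 lies in 26.686–36.211, so I_lo=151, I_hi=200, C_lo=26.686, C_hi=36.211.
(200−151)/(36.211−26.686) × (34.058−26.686) + 151 = 49/9.525 × 7.372 + 151 ≈ 188.92 → 189.
Sub-indices: PM2.5→168, O₃→134, SO₂→252, CO→189. Overall AQI = max = 252; dominant pollutant is SO₂.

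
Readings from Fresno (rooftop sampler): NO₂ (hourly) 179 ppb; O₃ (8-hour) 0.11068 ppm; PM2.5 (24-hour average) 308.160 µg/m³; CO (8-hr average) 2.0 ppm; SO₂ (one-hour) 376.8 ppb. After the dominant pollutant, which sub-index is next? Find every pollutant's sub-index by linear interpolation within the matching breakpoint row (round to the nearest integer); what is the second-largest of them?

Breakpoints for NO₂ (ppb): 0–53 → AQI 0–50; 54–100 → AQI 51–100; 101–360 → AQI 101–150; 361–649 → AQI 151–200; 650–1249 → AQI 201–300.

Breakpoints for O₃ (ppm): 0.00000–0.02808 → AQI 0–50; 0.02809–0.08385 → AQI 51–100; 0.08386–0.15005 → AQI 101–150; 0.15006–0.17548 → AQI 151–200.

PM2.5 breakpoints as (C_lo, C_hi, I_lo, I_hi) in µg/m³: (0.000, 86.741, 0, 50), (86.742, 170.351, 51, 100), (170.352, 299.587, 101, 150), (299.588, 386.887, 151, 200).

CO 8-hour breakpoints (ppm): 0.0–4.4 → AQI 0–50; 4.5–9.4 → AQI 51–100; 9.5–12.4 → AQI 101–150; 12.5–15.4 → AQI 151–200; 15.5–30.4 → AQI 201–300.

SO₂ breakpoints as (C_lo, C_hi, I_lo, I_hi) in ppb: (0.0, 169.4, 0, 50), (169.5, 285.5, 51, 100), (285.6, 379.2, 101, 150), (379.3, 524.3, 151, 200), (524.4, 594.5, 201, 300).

NO₂ 179: bracket 101–360 → index 101–150; slope 49/259, offset 78.
AQI = 101 + 49/259·78 ≈ 115.76 ⇒ 116.
O₃: row 0.08386–0.15005 (AQI 101–150). (150−101)·(0.11068−0.08386)/(0.15005−0.08386) + 101 = 49·0.02682/0.06619 + 101 ≈ 120.85 → 121.
PM2.5: 308.160 lies in 299.588–386.887, so I_lo=151, I_hi=200, C_lo=299.588, C_hi=386.887.
(200−151)/(386.887−299.588) × (308.160−299.588) + 151 = 49/87.299 × 8.572 + 151 ≈ 155.81 → 156.
CO: 2.0 lies in 0.0–4.4, so I_lo=0, I_hi=50, C_lo=0.0, C_hi=4.4.
(50−0)/(4.4−0.0) × (2.0−0.0) + 0 = 50/4.4 × 2.0 + 0 ≈ 22.73 → 23.
SO₂: 376.8 lies in 285.6–379.2, so I_lo=101, I_hi=150, C_lo=285.6, C_hi=379.2.
(150−101)/(379.2−285.6) × (376.8−285.6) + 101 = 49/93.6 × 91.2 + 101 ≈ 148.74 → 149.
Sub-indices: NO₂→116, O₃→121, PM2.5→156, CO→23, SO₂→149. Ranked high→low: 156, 149, 121, 116, 23. Second-highest sub-index = 149.

149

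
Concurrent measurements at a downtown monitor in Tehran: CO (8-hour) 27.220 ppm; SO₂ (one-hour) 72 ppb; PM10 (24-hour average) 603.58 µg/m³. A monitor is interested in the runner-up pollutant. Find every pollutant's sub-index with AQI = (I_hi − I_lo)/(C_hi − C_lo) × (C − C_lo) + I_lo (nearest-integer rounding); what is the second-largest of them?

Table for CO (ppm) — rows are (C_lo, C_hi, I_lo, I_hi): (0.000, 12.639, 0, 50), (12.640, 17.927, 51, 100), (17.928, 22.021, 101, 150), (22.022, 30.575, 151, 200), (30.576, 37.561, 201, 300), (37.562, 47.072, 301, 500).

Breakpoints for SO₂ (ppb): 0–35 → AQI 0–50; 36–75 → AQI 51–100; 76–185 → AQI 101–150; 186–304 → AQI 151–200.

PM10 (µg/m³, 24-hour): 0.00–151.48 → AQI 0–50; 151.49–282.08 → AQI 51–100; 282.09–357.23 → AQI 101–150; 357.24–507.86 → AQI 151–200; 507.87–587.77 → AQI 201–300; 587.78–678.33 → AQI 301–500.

CO: row 22.022–30.575 (AQI 151–200). (200−151)·(27.220−22.022)/(30.575−22.022) + 151 = 49·5.198/8.553 + 151 ≈ 180.78 → 181.
SO₂: row 36–75 (AQI 51–100). (100−51)·(72−36)/(75−36) + 51 = 49·36/39 + 51 ≈ 96.23 → 96.
PM10: 603.58 lies in 587.78–678.33, so I_lo=301, I_hi=500, C_lo=587.78, C_hi=678.33.
(500−301)/(678.33−587.78) × (603.58−587.78) + 301 = 199/90.55 × 15.80 + 301 ≈ 335.72 → 336.
Sub-indices: CO→181, SO₂→96, PM10→336. Ranked high→low: 336, 181, 96. Second-highest sub-index = 181.

181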